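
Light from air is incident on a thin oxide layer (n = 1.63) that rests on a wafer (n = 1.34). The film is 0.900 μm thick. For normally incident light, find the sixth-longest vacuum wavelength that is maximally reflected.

533 nm

At the upper boundary (n = 1.0 to n = 1.63) the reflected ray undergoes a half-wave phase shift.
Ray reflecting at the bottom interface goes from n = 1.63 toward n = 1.34: no phase shift.
Net: one phase inversion between the two reflected rays.
For strong reflection here: 2 n t = (m + ½) λ.
λ = 2 n t / (m + ½). The sixth-longest wavelength is m = 5: λ = 2 × 1.63 × 900 / 5.50 = 533 nm.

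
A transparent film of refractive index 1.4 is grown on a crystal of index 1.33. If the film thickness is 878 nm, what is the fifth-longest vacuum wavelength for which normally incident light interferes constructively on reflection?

At the upper boundary (n = 1.0 to n = 1.4) the reflected ray undergoes a half-wave phase shift.
Ray reflecting at the bottom interface goes from n = 1.4 toward n = 1.33: no phase shift.
Exactly one π shift → a net half-wave offset.
For bright reflection here: 2 n t = (m + ½) λ.
λ = 2 n t / (m + ½). The fifth-longest wavelength is m = 4: λ = 2 × 1.4 × 878 / 4.50 = 546 nm.

546 nm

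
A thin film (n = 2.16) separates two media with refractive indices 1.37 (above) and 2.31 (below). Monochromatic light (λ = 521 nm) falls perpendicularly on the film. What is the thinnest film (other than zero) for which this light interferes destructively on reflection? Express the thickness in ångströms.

603 Å

At the upper boundary (n = 1.37 to n = 2.16) the reflected ray undergoes a half-wave phase shift.
Ray reflecting at the bottom interface goes from n = 2.16 toward n = 2.31: a half-wave phase shift.
The two reflections carry the same phase change, so no net offset.
For dark reflection here: 2 n t = (m + ½) λ.
Minimum at m = 0: t = λ / (4 n) = 521 / (4 × 2.16) = 60.3 nm.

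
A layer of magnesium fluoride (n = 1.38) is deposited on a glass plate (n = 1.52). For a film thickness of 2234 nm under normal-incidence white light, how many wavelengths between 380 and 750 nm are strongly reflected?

8

Ray reflecting at the top interface goes from n = 1.0 toward n = 1.38: a half-wave phase shift.
Ray reflecting at the bottom interface goes from n = 1.38 toward n = 1.52: a half-wave phase shift.
Net: no relative phase inversion (both shifts match).
With no net inversion, constructive interference in reflection requires 2 n t = m λ.
λ = 2 n t / m = 6166 / m nm.
m=8: 771 nm (IR); m=9: 685 nm (visible); m=10: 617 nm (visible); m=11: 561 nm (visible); m=12: 514 nm (visible); m=13: 474 nm (visible); m=14: 440 nm (visible); m=15: 411 nm (visible); m=16: 385 nm (visible); m=17: 363 nm (UV).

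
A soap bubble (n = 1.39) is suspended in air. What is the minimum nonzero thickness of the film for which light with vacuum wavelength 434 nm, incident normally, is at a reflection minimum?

156 nm

Top surface (1.0 → 1.39): reflection off a higher-index medium gives a half-wave phase shift.
Ray reflecting at the bottom interface goes from n = 1.39 toward n = 1.0: no phase shift.
Exactly one π shift → a net half-wave offset.
For minimum reflection here: 2 n t = m λ.
Minimum nonzero at m = 1: t = λ / (2 n) = 434 / (2 × 1.39) = 156 nm.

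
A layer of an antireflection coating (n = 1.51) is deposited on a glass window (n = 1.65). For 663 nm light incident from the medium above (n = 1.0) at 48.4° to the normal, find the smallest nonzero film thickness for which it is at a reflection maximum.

253 nm

Ray reflecting at the top interface goes from n = 1.0 toward n = 1.51: a half-wave phase shift.
Ray reflecting at the bottom interface goes from n = 1.51 toward n = 1.65: a half-wave phase shift.
The two reflections carry the same phase change, so no net offset.
With no net inversion, constructive interference in reflection requires 2 n t cos θ_r = m λ.
Snell's law: 1.0 sin 48.4° = 1.51 sin θ_r → sin θ_r = 0.495, cos θ_r = 0.869.
Minimum nonzero at m = 1: t = λ / (2 n cos θ_r) = 663 / (2 × 1.51 × 0.869) = 253 nm.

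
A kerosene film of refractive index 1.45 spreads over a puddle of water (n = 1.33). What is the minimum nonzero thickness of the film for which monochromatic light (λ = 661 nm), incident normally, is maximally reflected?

114 nm

Ray reflecting at the top interface goes from n = 1.0 toward n = 1.45: a half-wave phase shift.
Ray reflecting at the bottom interface goes from n = 1.45 toward n = 1.33: no phase shift.
The two reflections differ by half a wavelength.
So the condition for constructive reflection is 2 n t = (m + ½) λ.
Minimum at m = 0: t = λ / (4 n) = 661 / (4 × 1.45) = 114 nm.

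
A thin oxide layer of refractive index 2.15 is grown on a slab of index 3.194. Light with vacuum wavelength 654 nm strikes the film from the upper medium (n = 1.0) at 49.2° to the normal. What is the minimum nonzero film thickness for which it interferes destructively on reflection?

81.2 nm

Ray reflecting at the top interface goes from n = 1.0 toward n = 2.15: a half-wave phase shift.
Bottom surface (2.15 → 3.194): reflection off a higher-index medium gives a half-wave phase shift.
Net: no relative phase inversion (both shifts match).
With no net inversion, destructive interference in reflection requires 2 n t cos θ_r = (m + ½) λ.
Snell's law: 1.0 sin 49.2° = 2.15 sin θ_r → sin θ_r = 0.352, cos θ_r = 0.936.
Minimum at m = 0: t = λ / (4 n cos θ_r) = 654 / (4 × 2.15 × 0.936) = 81.2 nm.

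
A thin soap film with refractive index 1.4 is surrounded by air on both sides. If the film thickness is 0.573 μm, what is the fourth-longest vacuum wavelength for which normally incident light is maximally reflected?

Top surface (1.0 → 1.4): reflection off a higher-index medium gives a half-wave phase shift.
At the lower boundary (n = 1.4 to n = 1.0) the reflected ray undergoes no phase shift.
Net: one phase inversion between the two reflected rays.
For maximum reflection here: 2 n t = (m + ½) λ.
λ = 2 n t / (m + ½). The fourth-longest wavelength is m = 3: λ = 2 × 1.4 × 573 / 3.50 = 458 nm.

458 nm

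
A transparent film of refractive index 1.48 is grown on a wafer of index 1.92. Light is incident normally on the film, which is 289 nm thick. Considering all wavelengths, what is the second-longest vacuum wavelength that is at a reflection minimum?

570 nm

Ray reflecting at the top interface goes from n = 1.0 toward n = 1.48: a half-wave phase shift.
Ray reflecting at the bottom interface goes from n = 1.48 toward n = 1.92: a half-wave phase shift.
The two reflections carry the same phase change, so no net offset.
With no net inversion, destructive interference in reflection requires 2 n t = (m + ½) λ.
λ = 2 n t / (m + ½). The second-longest wavelength is m = 1: λ = 2 × 1.48 × 289 / 1.50 = 570 nm.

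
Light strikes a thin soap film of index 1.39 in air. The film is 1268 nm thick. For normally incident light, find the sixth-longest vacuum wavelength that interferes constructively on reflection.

641 nm

At the upper boundary (n = 1.0 to n = 1.39) the reflected ray undergoes a half-wave phase shift.
Bottom surface (1.39 → 1.0): reflection off a lower-index medium gives no phase shift.
The two reflections differ by half a wavelength.
So the condition for constructive reflection is 2 n t = (m + ½) λ.
λ = 2 n t / (m + ½). The sixth-longest wavelength is m = 5: λ = 2 × 1.39 × 1268 / 5.50 = 641 nm.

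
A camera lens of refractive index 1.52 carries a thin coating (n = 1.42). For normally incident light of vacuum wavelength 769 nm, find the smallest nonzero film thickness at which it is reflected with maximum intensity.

At the upper boundary (n = 1.0 to n = 1.42) the reflected ray undergoes a half-wave phase shift.
Ray reflecting at the bottom interface goes from n = 1.42 toward n = 1.52: a half-wave phase shift.
The two reflections carry the same phase change, so no net offset.
For bright reflection here: 2 n t = m λ.
Minimum nonzero at m = 1: t = λ / (2 n) = 769 / (2 × 1.42) = 271 nm.

271 nm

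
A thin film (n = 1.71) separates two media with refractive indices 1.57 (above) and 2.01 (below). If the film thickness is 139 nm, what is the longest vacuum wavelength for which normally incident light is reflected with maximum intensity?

475 nm

At the upper boundary (n = 1.57 to n = 1.71) the reflected ray undergoes a half-wave phase shift.
Bottom surface (1.71 → 2.01): reflection off a higher-index medium gives a half-wave phase shift.
Net: no relative phase inversion (both shifts match).
So the condition for constructive reflection is 2 n t = m λ.
λ = 2 n t / m. The longest wavelength is m = 1: λ = 2 × 1.71 × 139 / 1.00 = 475 nm.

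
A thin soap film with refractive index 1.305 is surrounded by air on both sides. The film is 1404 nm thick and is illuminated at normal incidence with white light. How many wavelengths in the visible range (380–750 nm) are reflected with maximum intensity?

Ray reflecting at the top interface goes from n = 1.0 toward n = 1.305: a half-wave phase shift.
At the lower boundary (n = 1.305 to n = 1.0) the reflected ray undergoes no phase shift.
Exactly one π shift → a net half-wave offset.
With one net inversion, constructive interference in reflection requires 2 n t = (m + ½) λ.
λ = 2 n t / (m + ½) = 3664 / (m + ½) nm.
m=4: 814 nm (IR); m=5: 666 nm (visible); m=6: 564 nm (visible); m=7: 489 nm (visible); m=8: 431 nm (visible); m=9: 386 nm (visible); m=10: 349 nm (UV).

5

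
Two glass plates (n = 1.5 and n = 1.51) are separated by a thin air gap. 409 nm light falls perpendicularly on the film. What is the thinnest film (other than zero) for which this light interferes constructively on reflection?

102 nm

Ray reflecting at the top interface goes from n = 1.5 toward n = 1.0: no phase shift.
Ray reflecting at the bottom interface goes from n = 1.0 toward n = 1.51: a half-wave phase shift.
Net: one phase inversion between the two reflected rays.
For bright reflection here: 2 n t = (m + ½) λ.
Minimum at m = 0: t = λ / (4 n) = 409 / (4 × 1.0) = 102 nm.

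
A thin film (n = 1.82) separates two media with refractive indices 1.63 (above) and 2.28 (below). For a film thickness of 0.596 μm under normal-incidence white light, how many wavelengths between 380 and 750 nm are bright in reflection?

3

Top surface (1.63 → 1.82): reflection off a higher-index medium gives a half-wave phase shift.
At the lower boundary (n = 1.82 to n = 2.28) the reflected ray undergoes a half-wave phase shift.
The two reflections carry the same phase change, so no net offset.
For maximum reflection here: 2 n t = m λ.
λ = 2 n t / m = 2169 / m nm.
m=2: 1085 nm (IR); m=3: 723 nm (visible); m=4: 542 nm (visible); m=5: 434 nm (visible); m=6: 362 nm (UV).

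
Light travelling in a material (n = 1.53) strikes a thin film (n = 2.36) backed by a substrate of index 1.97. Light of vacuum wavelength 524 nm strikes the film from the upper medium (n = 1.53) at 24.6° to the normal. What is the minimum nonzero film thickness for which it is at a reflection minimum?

Ray reflecting at the top interface goes from n = 1.53 toward n = 2.36: a half-wave phase shift.
Ray reflecting at the bottom interface goes from n = 2.36 toward n = 1.97: no phase shift.
Exactly one π shift → a net half-wave offset.
So the condition for destructive reflection is 2 n t cos θ_r = m λ.
Snell's law: 1.53 sin 24.6° = 2.36 sin θ_r → sin θ_r = 0.270, cos θ_r = 0.963.
Minimum nonzero at m = 1: t = λ / (2 n cos θ_r) = 524 / (2 × 2.36 × 0.963) = 115 nm.

115 nm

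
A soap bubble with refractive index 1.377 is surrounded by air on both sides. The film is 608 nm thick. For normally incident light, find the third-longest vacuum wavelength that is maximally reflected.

670 nm

Top surface (1.0 → 1.377): reflection off a higher-index medium gives a half-wave phase shift.
At the lower boundary (n = 1.377 to n = 1.0) the reflected ray undergoes no phase shift.
Exactly one π shift → a net half-wave offset.
With one net inversion, constructive interference in reflection requires 2 n t = (m + ½) λ.
λ = 2 n t / (m + ½). The third-longest wavelength is m = 2: λ = 2 × 1.377 × 608 / 2.50 = 670 nm.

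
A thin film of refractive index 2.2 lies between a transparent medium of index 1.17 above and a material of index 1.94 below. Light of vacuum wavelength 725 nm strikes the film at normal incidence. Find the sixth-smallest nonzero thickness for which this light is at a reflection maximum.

Top surface (1.17 → 2.2): reflection off a higher-index medium gives a half-wave phase shift.
At the lower boundary (n = 2.2 to n = 1.94) the reflected ray undergoes no phase shift.
The two reflections differ by half a wavelength.
With one net inversion, constructive interference in reflection requires 2 n t = (m + ½) λ.
The sixth-smallest nonzero thickness corresponds to m = 5: t = (m + ½) λ / (2 n) = 5.50 × 725 / (2 × 2.2) = 906 nm.

906 nm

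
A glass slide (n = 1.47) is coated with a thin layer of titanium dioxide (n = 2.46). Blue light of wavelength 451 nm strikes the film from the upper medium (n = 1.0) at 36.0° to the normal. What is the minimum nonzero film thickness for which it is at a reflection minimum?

94.4 nm

Ray reflecting at the top interface goes from n = 1.0 toward n = 2.46: a half-wave phase shift.
Ray reflecting at the bottom interface goes from n = 2.46 toward n = 1.47: no phase shift.
The two reflections differ by half a wavelength.
With one net inversion, destructive interference in reflection requires 2 n t cos θ_r = m λ.
Snell's law: 1.0 sin 36.0° = 2.46 sin θ_r → sin θ_r = 0.239, cos θ_r = 0.971.
Minimum nonzero at m = 1: t = λ / (2 n cos θ_r) = 451 / (2 × 2.46 × 0.971) = 94.4 nm.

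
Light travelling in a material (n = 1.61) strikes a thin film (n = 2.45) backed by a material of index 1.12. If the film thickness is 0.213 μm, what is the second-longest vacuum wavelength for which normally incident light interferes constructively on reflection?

696 nm

Ray reflecting at the top interface goes from n = 1.61 toward n = 2.45: a half-wave phase shift.
Bottom surface (2.45 → 1.12): reflection off a lower-index medium gives no phase shift.
Exactly one π shift → a net half-wave offset.
For maximum reflection here: 2 n t = (m + ½) λ.
λ = 2 n t / (m + ½). The second-longest wavelength is m = 1: λ = 2 × 2.45 × 213 / 1.50 = 696 nm.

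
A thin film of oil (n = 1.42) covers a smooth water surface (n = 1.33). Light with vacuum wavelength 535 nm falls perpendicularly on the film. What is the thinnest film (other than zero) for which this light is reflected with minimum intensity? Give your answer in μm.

At the upper boundary (n = 1.0 to n = 1.42) the reflected ray undergoes a half-wave phase shift.
Bottom surface (1.42 → 1.33): reflection off a lower-index medium gives no phase shift.
The two reflections differ by half a wavelength.
With one net inversion, destructive interference in reflection requires 2 n t = m λ.
Minimum nonzero at m = 1: t = λ / (2 n) = 535 / (2 × 1.42) = 188 nm.

0.188 μm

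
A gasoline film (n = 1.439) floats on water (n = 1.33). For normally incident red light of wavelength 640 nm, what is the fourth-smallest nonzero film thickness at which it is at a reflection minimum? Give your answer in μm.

Top surface (1.0 → 1.439): reflection off a higher-index medium gives a half-wave phase shift.
At the lower boundary (n = 1.439 to n = 1.33) the reflected ray undergoes no phase shift.
Exactly one π shift → a net half-wave offset.
For minimum reflection here: 2 n t = m λ.
The fourth-smallest nonzero thickness corresponds to m = 4: t = m λ / (2 n) = 4.00 × 640 / (2 × 1.439) = 890 nm.

0.890 μm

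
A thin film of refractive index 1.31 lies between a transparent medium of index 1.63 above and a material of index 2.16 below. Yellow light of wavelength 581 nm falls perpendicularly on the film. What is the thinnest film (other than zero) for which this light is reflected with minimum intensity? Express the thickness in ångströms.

Ray reflecting at the top interface goes from n = 1.63 toward n = 1.31: no phase shift.
Ray reflecting at the bottom interface goes from n = 1.31 toward n = 2.16: a half-wave phase shift.
Exactly one π shift → a net half-wave offset.
For dark reflection here: 2 n t = m λ.
Minimum nonzero at m = 1: t = λ / (2 n) = 581 / (2 × 1.31) = 222 nm.

2218 Å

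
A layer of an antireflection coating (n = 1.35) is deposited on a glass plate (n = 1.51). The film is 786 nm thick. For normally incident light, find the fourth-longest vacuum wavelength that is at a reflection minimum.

606 nm

Top surface (1.0 → 1.35): reflection off a higher-index medium gives a half-wave phase shift.
At the lower boundary (n = 1.35 to n = 1.51) the reflected ray undergoes a half-wave phase shift.
Net: no relative phase inversion (both shifts match).
For minimum reflection here: 2 n t = (m + ½) λ.
λ = 2 n t / (m + ½). The fourth-longest wavelength is m = 3: λ = 2 × 1.35 × 786 / 3.50 = 606 nm.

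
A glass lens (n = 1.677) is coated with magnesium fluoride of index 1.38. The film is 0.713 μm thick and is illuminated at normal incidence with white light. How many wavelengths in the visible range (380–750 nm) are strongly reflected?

At the upper boundary (n = 1.0 to n = 1.38) the reflected ray undergoes a half-wave phase shift.
At the lower boundary (n = 1.38 to n = 1.677) the reflected ray undergoes a half-wave phase shift.
Net: no relative phase inversion (both shifts match).
With no net inversion, constructive interference in reflection requires 2 n t = m λ.
λ = 2 n t / m = 1968 / m nm.
m=2: 984 nm (IR); m=3: 656 nm (visible); m=4: 492 nm (visible); m=5: 394 nm (visible); m=6: 328 nm (UV).

3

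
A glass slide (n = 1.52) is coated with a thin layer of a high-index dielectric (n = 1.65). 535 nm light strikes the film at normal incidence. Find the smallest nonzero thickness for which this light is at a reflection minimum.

162 nm

Ray reflecting at the top interface goes from n = 1.0 toward n = 1.65: a half-wave phase shift.
Bottom surface (1.65 → 1.52): reflection off a lower-index medium gives no phase shift.
Net: one phase inversion between the two reflected rays.
For weak reflection here: 2 n t = m λ.
The smallest nonzero thickness corresponds to m = 1: t = m λ / (2 n) = 1.00 × 535 / (2 × 1.65) = 162 nm.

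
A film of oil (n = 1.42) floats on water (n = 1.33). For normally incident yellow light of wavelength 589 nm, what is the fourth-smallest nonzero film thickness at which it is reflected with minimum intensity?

830 nm

Ray reflecting at the top interface goes from n = 1.0 toward n = 1.42: a half-wave phase shift.
Bottom surface (1.42 → 1.33): reflection off a lower-index medium gives no phase shift.
The two reflections differ by half a wavelength.
For weak reflection here: 2 n t = m λ.
The fourth-smallest nonzero thickness corresponds to m = 4: t = m λ / (2 n) = 4.00 × 589 / (2 × 1.42) = 830 nm.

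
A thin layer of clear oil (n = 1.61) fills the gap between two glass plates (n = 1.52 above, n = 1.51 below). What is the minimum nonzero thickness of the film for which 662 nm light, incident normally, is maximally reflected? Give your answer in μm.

0.103 μm

Ray reflecting at the top interface goes from n = 1.52 toward n = 1.61: a half-wave phase shift.
Bottom surface (1.61 → 1.51): reflection off a lower-index medium gives no phase shift.
The two reflections differ by half a wavelength.
For bright reflection here: 2 n t = (m + ½) λ.
Minimum at m = 0: t = λ / (4 n) = 662 / (4 × 1.61) = 103 nm.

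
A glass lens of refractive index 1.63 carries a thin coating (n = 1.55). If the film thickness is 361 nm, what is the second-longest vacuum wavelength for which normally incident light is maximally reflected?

Ray reflecting at the top interface goes from n = 1.0 toward n = 1.55: a half-wave phase shift.
Bottom surface (1.55 → 1.63): reflection off a higher-index medium gives a half-wave phase shift.
Net: no relative phase inversion (both shifts match).
So the condition for constructive reflection is 2 n t = m λ.
λ = 2 n t / m. The second-longest wavelength is m = 2: λ = 2 × 1.55 × 361 / 2.00 = 560 nm.

560 nm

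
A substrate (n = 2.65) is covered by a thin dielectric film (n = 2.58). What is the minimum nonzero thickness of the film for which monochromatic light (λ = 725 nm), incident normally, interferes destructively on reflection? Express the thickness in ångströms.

At the upper boundary (n = 1.0 to n = 2.58) the reflected ray undergoes a half-wave phase shift.
Bottom surface (2.58 → 2.65): reflection off a higher-index medium gives a half-wave phase shift.
The two reflections carry the same phase change, so no net offset.
For dark reflection here: 2 n t = (m + ½) λ.
Minimum at m = 0: t = λ / (4 n) = 725 / (4 × 2.58) = 70.3 nm.

703 Å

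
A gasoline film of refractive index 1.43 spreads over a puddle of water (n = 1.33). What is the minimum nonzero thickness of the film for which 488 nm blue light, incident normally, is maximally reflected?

Ray reflecting at the top interface goes from n = 1.0 toward n = 1.43: a half-wave phase shift.
At the lower boundary (n = 1.43 to n = 1.33) the reflected ray undergoes no phase shift.
Net: one phase inversion between the two reflected rays.
So the condition for constructive reflection is 2 n t = (m + ½) λ.
Minimum at m = 0: t = λ / (4 n) = 488 / (4 × 1.43) = 85.3 nm.

85.3 nm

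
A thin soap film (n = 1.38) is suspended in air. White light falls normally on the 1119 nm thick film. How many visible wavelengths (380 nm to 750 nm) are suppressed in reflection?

Top surface (1.0 → 1.38): reflection off a higher-index medium gives a half-wave phase shift.
At the lower boundary (n = 1.38 to n = 1.0) the reflected ray undergoes no phase shift.
Exactly one π shift → a net half-wave offset.
For dark reflection here: 2 n t = m λ.
λ = 2 n t / m = 3088 / m nm.
m=4: 772 nm (IR); m=5: 618 nm (visible); m=6: 515 nm (visible); m=7: 441 nm (visible); m=8: 386 nm (visible); m=9: 343 nm (UV).

4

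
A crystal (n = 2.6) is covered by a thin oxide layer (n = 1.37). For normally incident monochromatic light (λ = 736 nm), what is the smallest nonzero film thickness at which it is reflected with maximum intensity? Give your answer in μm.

Ray reflecting at the top interface goes from n = 1.0 toward n = 1.37: a half-wave phase shift.
Ray reflecting at the bottom interface goes from n = 1.37 toward n = 2.6: a half-wave phase shift.
The two reflections carry the same phase change, so no net offset.
For strong reflection here: 2 n t = m λ.
The smallest nonzero thickness corresponds to m = 1: t = m λ / (2 n) = 1.00 × 736 / (2 × 1.37) = 269 nm.

0.269 μm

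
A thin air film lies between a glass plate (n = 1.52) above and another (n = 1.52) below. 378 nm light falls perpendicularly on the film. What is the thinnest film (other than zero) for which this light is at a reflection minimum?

Ray reflecting at the top interface goes from n = 1.52 toward n = 1.0: no phase shift.
Bottom surface (1.0 → 1.52): reflection off a higher-index medium gives a half-wave phase shift.
Net: one phase inversion between the two reflected rays.
So the condition for destructive reflection is 2 n t = m λ.
Minimum nonzero at m = 1: t = λ / (2 n) = 378 / (2 × 1.0) = 189 nm.

189 nm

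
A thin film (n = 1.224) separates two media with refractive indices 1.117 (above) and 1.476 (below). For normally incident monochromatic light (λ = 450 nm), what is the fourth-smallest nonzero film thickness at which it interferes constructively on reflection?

Top surface (1.117 → 1.224): reflection off a higher-index medium gives a half-wave phase shift.
Ray reflecting at the bottom interface goes from n = 1.224 toward n = 1.476: a half-wave phase shift.
Zero or two π shifts → no net half-wave offset.
With no net inversion, constructive interference in reflection requires 2 n t = m λ.
The fourth-smallest nonzero thickness corresponds to m = 4: t = m λ / (2 n) = 4.00 × 450 / (2 × 1.224) = 735 nm.

735 nm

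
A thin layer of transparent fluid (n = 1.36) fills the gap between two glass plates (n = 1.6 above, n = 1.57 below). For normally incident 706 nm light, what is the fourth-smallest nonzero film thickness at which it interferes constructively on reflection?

Ray reflecting at the top interface goes from n = 1.6 toward n = 1.36: no phase shift.
Ray reflecting at the bottom interface goes from n = 1.36 toward n = 1.57: a half-wave phase shift.
Net: one phase inversion between the two reflected rays.
With one net inversion, constructive interference in reflection requires 2 n t = (m + ½) λ.
The fourth-smallest nonzero thickness corresponds to m = 3: t = (m + ½) λ / (2 n) = 3.50 × 706 / (2 × 1.36) = 908 nm.

908 nm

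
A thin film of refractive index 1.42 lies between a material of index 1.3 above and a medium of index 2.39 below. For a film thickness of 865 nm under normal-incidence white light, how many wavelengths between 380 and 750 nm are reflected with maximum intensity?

Top surface (1.3 → 1.42): reflection off a higher-index medium gives a half-wave phase shift.
At the lower boundary (n = 1.42 to n = 2.39) the reflected ray undergoes a half-wave phase shift.
The two reflections carry the same phase change, so no net offset.
With no net inversion, constructive interference in reflection requires 2 n t = m λ.
λ = 2 n t / m = 2457 / m nm.
m=3: 819 nm (IR); m=4: 614 nm (visible); m=5: 491 nm (visible); m=6: 409 nm (visible); m=7: 351 nm (UV).

3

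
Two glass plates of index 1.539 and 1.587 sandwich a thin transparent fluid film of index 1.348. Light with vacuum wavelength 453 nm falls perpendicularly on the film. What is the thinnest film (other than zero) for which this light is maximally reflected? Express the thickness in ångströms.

840 Å

At the upper boundary (n = 1.539 to n = 1.348) the reflected ray undergoes no phase shift.
Bottom surface (1.348 → 1.587): reflection off a higher-index medium gives a half-wave phase shift.
Net: one phase inversion between the two reflected rays.
With one net inversion, constructive interference in reflection requires 2 n t = (m + ½) λ.
Minimum at m = 0: t = λ / (4 n) = 453 / (4 × 1.348) = 84.0 nm.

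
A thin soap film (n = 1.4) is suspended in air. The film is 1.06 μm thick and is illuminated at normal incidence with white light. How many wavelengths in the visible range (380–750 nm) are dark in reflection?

4

Top surface (1.0 → 1.4): reflection off a higher-index medium gives a half-wave phase shift.
Bottom surface (1.4 → 1.0): reflection off a lower-index medium gives no phase shift.
The two reflections differ by half a wavelength.
So the condition for destructive reflection is 2 n t = m λ.
λ = 2 n t / m = 2968 / m nm.
m=3: 989 nm (IR); m=4: 742 nm (visible); m=5: 594 nm (visible); m=6: 495 nm (visible); m=7: 424 nm (visible); m=8: 371 nm (UV).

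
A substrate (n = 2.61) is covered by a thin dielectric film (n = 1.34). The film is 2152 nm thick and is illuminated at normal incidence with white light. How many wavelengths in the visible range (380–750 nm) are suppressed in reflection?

7

Ray reflecting at the top interface goes from n = 1.0 toward n = 1.34: a half-wave phase shift.
At the lower boundary (n = 1.34 to n = 2.61) the reflected ray undergoes a half-wave phase shift.
Zero or two π shifts → no net half-wave offset.
With no net inversion, destructive interference in reflection requires 2 n t = (m + ½) λ.
λ = 2 n t / (m + ½) = 5767 / (m + ½) nm.
m=7: 769 nm (IR); m=8: 679 nm (visible); m=9: 607 nm (visible); m=10: 549 nm (visible); m=11: 502 nm (visible); m=12: 461 nm (visible); m=13: 427 nm (visible); m=14: 398 nm (visible); m=15: 372 nm (UV).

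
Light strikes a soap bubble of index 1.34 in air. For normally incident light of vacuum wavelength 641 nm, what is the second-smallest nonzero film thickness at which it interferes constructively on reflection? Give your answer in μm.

At the upper boundary (n = 1.0 to n = 1.34) the reflected ray undergoes a half-wave phase shift.
Bottom surface (1.34 → 1.0): reflection off a lower-index medium gives no phase shift.
Exactly one π shift → a net half-wave offset.
For strong reflection here: 2 n t = (m + ½) λ.
The second-smallest nonzero thickness corresponds to m = 1: t = (m + ½) λ / (2 n) = 1.50 × 641 / (2 × 1.34) = 359 nm.

0.359 μm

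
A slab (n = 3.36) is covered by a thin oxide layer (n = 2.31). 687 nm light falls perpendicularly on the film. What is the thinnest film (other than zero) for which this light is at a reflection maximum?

At the upper boundary (n = 1.0 to n = 2.31) the reflected ray undergoes a half-wave phase shift.
Ray reflecting at the bottom interface goes from n = 2.31 toward n = 3.36: a half-wave phase shift.
The two reflections carry the same phase change, so no net offset.
With no net inversion, constructive interference in reflection requires 2 n t = m λ.
Minimum nonzero at m = 1: t = λ / (2 n) = 687 / (2 × 2.31) = 149 nm.

149 nm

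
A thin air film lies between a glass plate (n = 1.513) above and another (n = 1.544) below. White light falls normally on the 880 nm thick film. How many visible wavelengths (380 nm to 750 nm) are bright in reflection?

3

At the upper boundary (n = 1.513 to n = 1.0) the reflected ray undergoes no phase shift.
At the lower boundary (n = 1.0 to n = 1.544) the reflected ray undergoes a half-wave phase shift.
Exactly one π shift → a net half-wave offset.
So the condition for constructive reflection is 2 n t = (m + ½) λ.
λ = 2 n t / (m + ½) = 1760 / (m + ½) nm.
m=1: 1173 nm (IR); m=2: 704 nm (visible); m=3: 503 nm (visible); m=4: 391 nm (visible); m=5: 320 nm (UV).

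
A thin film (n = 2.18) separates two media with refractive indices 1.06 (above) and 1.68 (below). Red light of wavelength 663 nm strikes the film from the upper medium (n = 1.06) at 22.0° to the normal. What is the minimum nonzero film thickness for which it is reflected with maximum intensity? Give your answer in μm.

Top surface (1.06 → 2.18): reflection off a higher-index medium gives a half-wave phase shift.
Ray reflecting at the bottom interface goes from n = 2.18 toward n = 1.68: no phase shift.
Net: one phase inversion between the two reflected rays.
So the condition for constructive reflection is 2 n t cos θ_r = (m + ½) λ.
Snell's law: 1.06 sin 22.0° = 2.18 sin θ_r → sin θ_r = 0.182, cos θ_r = 0.983.
Minimum at m = 0: t = λ / (4 n cos θ_r) = 663 / (4 × 2.18 × 0.983) = 77.3 nm.

0.0773 μm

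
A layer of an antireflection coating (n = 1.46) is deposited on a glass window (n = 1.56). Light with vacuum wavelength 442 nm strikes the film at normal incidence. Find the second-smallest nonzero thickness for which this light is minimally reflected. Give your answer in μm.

0.227 μm

At the upper boundary (n = 1.0 to n = 1.46) the reflected ray undergoes a half-wave phase shift.
Bottom surface (1.46 → 1.56): reflection off a higher-index medium gives a half-wave phase shift.
Net: no relative phase inversion (both shifts match).
So the condition for destructive reflection is 2 n t = (m + ½) λ.
The second-smallest nonzero thickness corresponds to m = 1: t = (m + ½) λ / (2 n) = 1.50 × 442 / (2 × 1.46) = 227 nm.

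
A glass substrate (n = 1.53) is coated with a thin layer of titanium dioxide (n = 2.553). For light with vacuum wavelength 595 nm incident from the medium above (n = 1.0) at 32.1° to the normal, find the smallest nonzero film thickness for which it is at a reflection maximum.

59.6 nm

Top surface (1.0 → 2.553): reflection off a higher-index medium gives a half-wave phase shift.
Ray reflecting at the bottom interface goes from n = 2.553 toward n = 1.53: no phase shift.
Net: one phase inversion between the two reflected rays.
For strong reflection here: 2 n t cos θ_r = (m + ½) λ.
Snell's law: 1.0 sin 32.1° = 2.553 sin θ_r → sin θ_r = 0.208, cos θ_r = 0.978.
Minimum at m = 0: t = λ / (4 n cos θ_r) = 595 / (4 × 2.553 × 0.978) = 59.6 nm.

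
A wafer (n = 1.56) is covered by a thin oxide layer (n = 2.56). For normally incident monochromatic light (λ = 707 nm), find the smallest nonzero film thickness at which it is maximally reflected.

Ray reflecting at the top interface goes from n = 1.0 toward n = 2.56: a half-wave phase shift.
At the lower boundary (n = 2.56 to n = 1.56) the reflected ray undergoes no phase shift.
Net: one phase inversion between the two reflected rays.
So the condition for constructive reflection is 2 n t = (m + ½) λ.
Minimum at m = 0: t = λ / (4 n) = 707 / (4 × 2.56) = 69.0 nm.

69.0 nm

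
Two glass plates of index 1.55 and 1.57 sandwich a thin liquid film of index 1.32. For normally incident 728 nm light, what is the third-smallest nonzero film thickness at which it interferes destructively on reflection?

Ray reflecting at the top interface goes from n = 1.55 toward n = 1.32: no phase shift.
At the lower boundary (n = 1.32 to n = 1.57) the reflected ray undergoes a half-wave phase shift.
Net: one phase inversion between the two reflected rays.
So the condition for destructive reflection is 2 n t = m λ.
The third-smallest nonzero thickness corresponds to m = 3: t = m λ / (2 n) = 3.00 × 728 / (2 × 1.32) = 827 nm.

827 nm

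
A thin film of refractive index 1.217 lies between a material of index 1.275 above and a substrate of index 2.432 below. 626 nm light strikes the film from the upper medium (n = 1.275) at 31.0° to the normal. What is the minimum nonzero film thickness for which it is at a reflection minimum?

305 nm

Ray reflecting at the top interface goes from n = 1.275 toward n = 1.217: no phase shift.
At the lower boundary (n = 1.217 to n = 2.432) the reflected ray undergoes a half-wave phase shift.
Exactly one π shift → a net half-wave offset.
With one net inversion, destructive interference in reflection requires 2 n t cos θ_r = m λ.
Snell's law: 1.275 sin 31.0° = 1.217 sin θ_r → sin θ_r = 0.540, cos θ_r = 0.842.
Minimum nonzero at m = 1: t = λ / (2 n cos θ_r) = 626 / (2 × 1.217 × 0.842) = 305 nm.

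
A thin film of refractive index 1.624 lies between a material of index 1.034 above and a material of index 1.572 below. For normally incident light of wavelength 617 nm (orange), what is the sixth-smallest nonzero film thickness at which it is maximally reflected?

Ray reflecting at the top interface goes from n = 1.034 toward n = 1.624: a half-wave phase shift.
Bottom surface (1.624 → 1.572): reflection off a lower-index medium gives no phase shift.
Exactly one π shift → a net half-wave offset.
With one net inversion, constructive interference in reflection requires 2 n t = (m + ½) λ.
The sixth-smallest nonzero thickness corresponds to m = 5: t = (m + ½) λ / (2 n) = 5.50 × 617 / (2 × 1.624) = 1045 nm.

1045 nm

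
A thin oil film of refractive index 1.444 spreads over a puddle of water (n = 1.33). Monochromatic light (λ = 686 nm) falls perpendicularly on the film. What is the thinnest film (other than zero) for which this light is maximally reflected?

119 nm

Ray reflecting at the top interface goes from n = 1.0 toward n = 1.444: a half-wave phase shift.
At the lower boundary (n = 1.444 to n = 1.33) the reflected ray undergoes no phase shift.
Net: one phase inversion between the two reflected rays.
So the condition for constructive reflection is 2 n t = (m + ½) λ.
Minimum at m = 0: t = λ / (4 n) = 686 / (4 × 1.444) = 119 nm.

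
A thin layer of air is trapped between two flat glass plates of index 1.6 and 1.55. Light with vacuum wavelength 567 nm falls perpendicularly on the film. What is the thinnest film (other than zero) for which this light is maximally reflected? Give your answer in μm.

0.142 μm

Ray reflecting at the top interface goes from n = 1.6 toward n = 1.0: no phase shift.
Bottom surface (1.0 → 1.55): reflection off a higher-index medium gives a half-wave phase shift.
Exactly one π shift → a net half-wave offset.
With one net inversion, constructive interference in reflection requires 2 n t = (m + ½) λ.
Minimum at m = 0: t = λ / (4 n) = 567 / (4 × 1.0) = 142 nm.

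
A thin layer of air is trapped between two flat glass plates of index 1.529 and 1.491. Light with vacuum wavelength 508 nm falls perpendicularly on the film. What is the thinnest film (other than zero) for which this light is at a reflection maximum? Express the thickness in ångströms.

1270 Å

Ray reflecting at the top interface goes from n = 1.529 toward n = 1.0: no phase shift.
Bottom surface (1.0 → 1.491): reflection off a higher-index medium gives a half-wave phase shift.
Net: one phase inversion between the two reflected rays.
With one net inversion, constructive interference in reflection requires 2 n t = (m + ½) λ.
Minimum at m = 0: t = λ / (4 n) = 508 / (4 × 1.0) = 127 nm.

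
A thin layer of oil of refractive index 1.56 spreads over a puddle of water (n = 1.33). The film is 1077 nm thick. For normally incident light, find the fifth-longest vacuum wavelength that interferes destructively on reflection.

672 nm

Top surface (1.0 → 1.56): reflection off a higher-index medium gives a half-wave phase shift.
Bottom surface (1.56 → 1.33): reflection off a lower-index medium gives no phase shift.
Exactly one π shift → a net half-wave offset.
For dark reflection here: 2 n t = m λ.
λ = 2 n t / m. The fifth-longest wavelength is m = 5: λ = 2 × 1.56 × 1077 / 5.00 = 672 nm.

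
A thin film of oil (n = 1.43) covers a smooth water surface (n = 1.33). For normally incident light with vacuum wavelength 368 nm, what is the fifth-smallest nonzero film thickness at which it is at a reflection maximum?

579 nm

At the upper boundary (n = 1.0 to n = 1.43) the reflected ray undergoes a half-wave phase shift.
Ray reflecting at the bottom interface goes from n = 1.43 toward n = 1.33: no phase shift.
Exactly one π shift → a net half-wave offset.
For bright reflection here: 2 n t = (m + ½) λ.
The fifth-smallest nonzero thickness corresponds to m = 4: t = (m + ½) λ / (2 n) = 4.50 × 368 / (2 × 1.43) = 579 nm.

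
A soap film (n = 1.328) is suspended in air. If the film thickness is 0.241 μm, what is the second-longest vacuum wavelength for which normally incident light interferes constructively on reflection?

427 nm

Top surface (1.0 → 1.328): reflection off a higher-index medium gives a half-wave phase shift.
Bottom surface (1.328 → 1.0): reflection off a lower-index medium gives no phase shift.
Net: one phase inversion between the two reflected rays.
For strong reflection here: 2 n t = (m + ½) λ.
λ = 2 n t / (m + ½). The second-longest wavelength is m = 1: λ = 2 × 1.328 × 241 / 1.50 = 427 nm.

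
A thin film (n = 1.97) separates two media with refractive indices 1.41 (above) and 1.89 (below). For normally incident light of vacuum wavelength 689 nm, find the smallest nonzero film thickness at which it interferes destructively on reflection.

Top surface (1.41 → 1.97): reflection off a higher-index medium gives a half-wave phase shift.
Bottom surface (1.97 → 1.89): reflection off a lower-index medium gives no phase shift.
Exactly one π shift → a net half-wave offset.
For weak reflection here: 2 n t = m λ.
Minimum nonzero at m = 1: t = λ / (2 n) = 689 / (2 × 1.97) = 175 nm.

175 nm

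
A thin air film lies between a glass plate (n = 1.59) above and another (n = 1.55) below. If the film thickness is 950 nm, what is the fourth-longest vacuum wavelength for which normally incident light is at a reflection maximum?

543 nm

Top surface (1.59 → 1.0): reflection off a lower-index medium gives no phase shift.
At the lower boundary (n = 1.0 to n = 1.55) the reflected ray undergoes a half-wave phase shift.
The two reflections differ by half a wavelength.
For bright reflection here: 2 n t = (m + ½) λ.
λ = 2 n t / (m + ½). The fourth-longest wavelength is m = 3: λ = 2 × 1.0 × 950 / 3.50 = 543 nm.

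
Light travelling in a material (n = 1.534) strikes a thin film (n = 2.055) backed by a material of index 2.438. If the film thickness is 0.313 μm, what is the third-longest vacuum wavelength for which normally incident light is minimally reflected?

515 nm

Ray reflecting at the top interface goes from n = 1.534 toward n = 2.055: a half-wave phase shift.
At the lower boundary (n = 2.055 to n = 2.438) the reflected ray undergoes a half-wave phase shift.
The two reflections carry the same phase change, so no net offset.
With no net inversion, destructive interference in reflection requires 2 n t = (m + ½) λ.
λ = 2 n t / (m + ½). The third-longest wavelength is m = 2: λ = 2 × 2.055 × 313 / 2.50 = 515 nm.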